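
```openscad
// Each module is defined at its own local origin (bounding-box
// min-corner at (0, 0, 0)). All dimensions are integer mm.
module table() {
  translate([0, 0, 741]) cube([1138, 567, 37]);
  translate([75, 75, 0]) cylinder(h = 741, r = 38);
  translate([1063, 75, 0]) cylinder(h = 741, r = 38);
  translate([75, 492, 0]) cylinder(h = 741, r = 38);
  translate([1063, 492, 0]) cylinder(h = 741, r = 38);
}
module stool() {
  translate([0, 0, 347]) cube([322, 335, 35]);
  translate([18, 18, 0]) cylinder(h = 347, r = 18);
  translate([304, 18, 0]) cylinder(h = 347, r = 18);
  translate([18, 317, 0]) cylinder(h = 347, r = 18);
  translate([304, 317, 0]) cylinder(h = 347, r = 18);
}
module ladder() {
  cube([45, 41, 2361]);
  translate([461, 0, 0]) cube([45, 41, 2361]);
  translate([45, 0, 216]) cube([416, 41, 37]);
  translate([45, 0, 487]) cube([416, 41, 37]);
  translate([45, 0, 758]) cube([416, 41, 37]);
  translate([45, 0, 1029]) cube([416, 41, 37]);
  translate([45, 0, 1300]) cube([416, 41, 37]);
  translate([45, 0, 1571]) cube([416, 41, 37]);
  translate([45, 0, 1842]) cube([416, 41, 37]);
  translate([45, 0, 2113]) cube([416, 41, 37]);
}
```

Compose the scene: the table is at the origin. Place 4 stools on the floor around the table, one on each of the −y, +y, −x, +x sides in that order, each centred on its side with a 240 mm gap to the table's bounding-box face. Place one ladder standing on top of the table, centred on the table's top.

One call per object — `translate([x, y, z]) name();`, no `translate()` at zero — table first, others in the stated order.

table();
translate([408, -575, 0]) stool();
translate([408, 807, 0]) stool();
translate([-562, 116, 0]) stool();
translate([1378, 116, 0]) stool();
translate([316, 263, 778]) ladder();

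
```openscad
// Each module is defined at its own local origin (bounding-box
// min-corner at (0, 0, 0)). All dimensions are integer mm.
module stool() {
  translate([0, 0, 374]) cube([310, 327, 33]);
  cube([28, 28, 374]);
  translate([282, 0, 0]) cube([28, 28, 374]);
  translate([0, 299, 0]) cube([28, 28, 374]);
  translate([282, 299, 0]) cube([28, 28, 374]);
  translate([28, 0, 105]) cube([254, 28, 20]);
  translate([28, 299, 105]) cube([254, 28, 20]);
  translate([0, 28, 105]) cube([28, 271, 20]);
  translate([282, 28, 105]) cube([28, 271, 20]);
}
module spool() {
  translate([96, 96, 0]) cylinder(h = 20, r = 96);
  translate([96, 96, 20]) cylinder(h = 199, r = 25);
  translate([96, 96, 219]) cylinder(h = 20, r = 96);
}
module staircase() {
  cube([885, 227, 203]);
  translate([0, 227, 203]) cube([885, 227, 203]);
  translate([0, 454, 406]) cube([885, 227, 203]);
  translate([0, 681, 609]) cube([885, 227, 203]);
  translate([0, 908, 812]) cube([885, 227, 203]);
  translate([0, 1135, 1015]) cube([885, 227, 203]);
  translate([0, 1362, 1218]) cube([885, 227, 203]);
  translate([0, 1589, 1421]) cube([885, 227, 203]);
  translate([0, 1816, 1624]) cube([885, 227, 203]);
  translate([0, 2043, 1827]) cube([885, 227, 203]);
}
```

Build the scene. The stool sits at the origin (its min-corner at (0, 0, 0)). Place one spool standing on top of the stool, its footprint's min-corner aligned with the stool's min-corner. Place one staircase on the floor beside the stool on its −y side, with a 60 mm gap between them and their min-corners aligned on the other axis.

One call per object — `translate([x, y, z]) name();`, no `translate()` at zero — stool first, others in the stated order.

stool();
translate([0, 0, 407]) spool();
translate([0, -2330, 0]) staircase();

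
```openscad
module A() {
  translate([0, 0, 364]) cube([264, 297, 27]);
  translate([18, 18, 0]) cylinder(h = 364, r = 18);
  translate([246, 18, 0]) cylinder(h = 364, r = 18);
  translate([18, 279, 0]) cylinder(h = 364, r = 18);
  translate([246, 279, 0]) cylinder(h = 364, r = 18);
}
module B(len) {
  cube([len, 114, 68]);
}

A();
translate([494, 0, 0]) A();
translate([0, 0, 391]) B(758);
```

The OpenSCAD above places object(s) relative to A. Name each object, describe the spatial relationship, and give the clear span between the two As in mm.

Second stool starts at x = 494; first ends at x = 264; clear span = 494 − 264 = 230 mm.

A is a stool. B is a beam. A beam spans the tops of two stools. The clear span between the two stools is 230 mm.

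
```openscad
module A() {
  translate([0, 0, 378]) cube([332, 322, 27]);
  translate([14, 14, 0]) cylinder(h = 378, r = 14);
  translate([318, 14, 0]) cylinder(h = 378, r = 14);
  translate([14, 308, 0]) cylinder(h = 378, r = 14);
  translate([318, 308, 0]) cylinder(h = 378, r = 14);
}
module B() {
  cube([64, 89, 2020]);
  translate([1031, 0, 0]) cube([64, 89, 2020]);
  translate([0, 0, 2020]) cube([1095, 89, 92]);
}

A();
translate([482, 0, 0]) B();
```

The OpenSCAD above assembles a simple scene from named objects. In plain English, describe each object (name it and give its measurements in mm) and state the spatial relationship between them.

A is a four-legged stool. The seat is a 332×322×27 mm slab whose top surface is at z = 405 mm; four round legs, each 28 mm in diameter, run from the floor (z = 0) to the underside of the seat, each leg's axis is inset half a diameter from the nearest pair of seat edges (so the leg's bounding box is flush with the corner).

B is a rectangular door frame: two vertical jambs of 64×89 mm section, 2020 mm tall, with a clear opening 967 mm wide between their inner faces. A header 92 mm tall and 89 mm deep lies on top of the jambs and spans the full outside width.

The door frame is on the floor beside the stool on its +x side.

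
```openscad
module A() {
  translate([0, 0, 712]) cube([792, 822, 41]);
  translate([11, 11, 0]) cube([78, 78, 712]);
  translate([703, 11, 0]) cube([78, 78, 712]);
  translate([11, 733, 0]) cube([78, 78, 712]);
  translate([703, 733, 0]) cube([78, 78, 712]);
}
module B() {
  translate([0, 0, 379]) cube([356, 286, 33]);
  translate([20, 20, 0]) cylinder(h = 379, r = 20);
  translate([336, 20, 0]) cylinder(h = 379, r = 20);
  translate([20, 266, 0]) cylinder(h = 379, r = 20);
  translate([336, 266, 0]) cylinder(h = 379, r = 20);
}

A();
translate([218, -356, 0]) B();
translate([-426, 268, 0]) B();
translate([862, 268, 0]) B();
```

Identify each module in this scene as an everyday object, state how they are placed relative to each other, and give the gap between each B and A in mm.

Each stool's nearest face is 70 mm from the table's bounding box.

A is a table. B is a stool. Three stools sit around the table at the −y, −x, +x sides. The gap between each stool and the table is 70 mm.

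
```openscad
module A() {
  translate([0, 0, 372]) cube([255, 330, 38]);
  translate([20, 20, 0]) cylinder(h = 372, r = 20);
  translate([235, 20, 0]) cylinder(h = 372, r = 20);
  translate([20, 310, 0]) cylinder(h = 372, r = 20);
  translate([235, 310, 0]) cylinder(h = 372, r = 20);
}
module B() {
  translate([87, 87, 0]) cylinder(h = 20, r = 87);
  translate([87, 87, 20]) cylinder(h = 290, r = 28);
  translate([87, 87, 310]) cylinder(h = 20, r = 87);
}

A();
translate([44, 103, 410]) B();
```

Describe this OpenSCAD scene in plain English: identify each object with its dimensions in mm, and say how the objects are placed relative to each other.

A is a simple wooden stool: a rectangular seat 255 mm (x) by 330 mm (y), 38 mm thick, top face at z = 410 mm, on four round legs, each 40 mm in diameter. The legs rest on z = 0, each leg's axis is inset half a diameter from the nearest pair of seat edges (so the leg's bounding box is flush with the corner).

B is a spool: two coaxial disc flanges of radius 87 mm and thickness 20 mm, joined by a core cylinder of radius 28 mm and height 290 mm. The lower flange rests on z = 0 and the three cylinders share a vertical axis.

The spool is on top of the stool.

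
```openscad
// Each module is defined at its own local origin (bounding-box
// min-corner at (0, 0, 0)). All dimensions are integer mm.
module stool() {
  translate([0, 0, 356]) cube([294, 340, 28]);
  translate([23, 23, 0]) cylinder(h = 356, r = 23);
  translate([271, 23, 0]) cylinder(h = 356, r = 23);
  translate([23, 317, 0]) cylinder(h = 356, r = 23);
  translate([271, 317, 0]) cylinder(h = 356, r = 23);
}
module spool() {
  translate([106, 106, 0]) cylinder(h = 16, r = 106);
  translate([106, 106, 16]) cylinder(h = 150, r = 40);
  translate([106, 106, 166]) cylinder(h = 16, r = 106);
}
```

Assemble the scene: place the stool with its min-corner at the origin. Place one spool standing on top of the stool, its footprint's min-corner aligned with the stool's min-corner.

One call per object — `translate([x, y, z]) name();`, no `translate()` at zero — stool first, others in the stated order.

stool();
translate([0, 0, 384]) spool();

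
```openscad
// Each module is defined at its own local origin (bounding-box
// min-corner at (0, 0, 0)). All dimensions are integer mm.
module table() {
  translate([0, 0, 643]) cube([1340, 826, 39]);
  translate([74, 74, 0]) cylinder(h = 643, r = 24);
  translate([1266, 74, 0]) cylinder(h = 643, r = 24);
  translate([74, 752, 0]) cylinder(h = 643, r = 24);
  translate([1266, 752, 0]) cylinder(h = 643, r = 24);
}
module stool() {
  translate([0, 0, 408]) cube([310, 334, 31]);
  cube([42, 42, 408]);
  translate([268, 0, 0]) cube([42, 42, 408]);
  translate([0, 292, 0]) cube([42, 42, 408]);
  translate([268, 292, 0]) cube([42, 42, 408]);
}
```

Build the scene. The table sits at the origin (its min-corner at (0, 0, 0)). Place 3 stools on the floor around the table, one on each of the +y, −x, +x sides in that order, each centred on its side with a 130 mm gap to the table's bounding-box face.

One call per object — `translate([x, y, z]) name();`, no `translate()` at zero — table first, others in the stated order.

table();
translate([515, 956, 0]) stool();
translate([-440, 246, 0]) stool();
translate([1470, 246, 0]) stool();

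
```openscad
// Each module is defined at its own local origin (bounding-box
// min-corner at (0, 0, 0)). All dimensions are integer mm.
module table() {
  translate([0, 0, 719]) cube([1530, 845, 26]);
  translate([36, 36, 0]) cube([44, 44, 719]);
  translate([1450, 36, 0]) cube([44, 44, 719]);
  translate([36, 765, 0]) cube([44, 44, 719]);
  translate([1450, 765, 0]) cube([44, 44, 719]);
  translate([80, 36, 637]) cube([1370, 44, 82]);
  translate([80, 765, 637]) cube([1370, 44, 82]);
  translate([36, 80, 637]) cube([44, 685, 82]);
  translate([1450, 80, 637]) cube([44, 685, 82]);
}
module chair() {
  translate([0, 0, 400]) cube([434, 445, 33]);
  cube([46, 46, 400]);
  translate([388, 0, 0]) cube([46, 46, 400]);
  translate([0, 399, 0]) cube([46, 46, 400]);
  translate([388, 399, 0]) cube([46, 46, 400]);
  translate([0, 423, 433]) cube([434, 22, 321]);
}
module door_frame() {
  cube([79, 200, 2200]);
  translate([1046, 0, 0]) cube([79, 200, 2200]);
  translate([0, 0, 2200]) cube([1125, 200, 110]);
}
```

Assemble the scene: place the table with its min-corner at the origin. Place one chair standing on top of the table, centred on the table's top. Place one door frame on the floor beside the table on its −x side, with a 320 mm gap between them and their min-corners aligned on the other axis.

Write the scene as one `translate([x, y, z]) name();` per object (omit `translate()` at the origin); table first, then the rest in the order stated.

table();
translate([548, 200, 745]) chair();
translate([-1445, 0, 0]) door_frame();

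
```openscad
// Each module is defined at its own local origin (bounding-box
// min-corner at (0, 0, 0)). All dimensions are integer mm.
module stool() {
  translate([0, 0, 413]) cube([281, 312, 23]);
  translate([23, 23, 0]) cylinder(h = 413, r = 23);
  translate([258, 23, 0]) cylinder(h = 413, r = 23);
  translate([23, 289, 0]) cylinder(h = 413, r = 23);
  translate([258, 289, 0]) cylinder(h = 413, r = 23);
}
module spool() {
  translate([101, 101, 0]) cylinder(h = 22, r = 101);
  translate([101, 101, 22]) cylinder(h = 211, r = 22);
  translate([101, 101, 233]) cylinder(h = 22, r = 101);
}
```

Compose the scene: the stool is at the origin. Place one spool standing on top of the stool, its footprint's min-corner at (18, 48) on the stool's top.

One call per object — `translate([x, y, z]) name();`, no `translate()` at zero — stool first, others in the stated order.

stool();
translate([18, 48, 436]) spool();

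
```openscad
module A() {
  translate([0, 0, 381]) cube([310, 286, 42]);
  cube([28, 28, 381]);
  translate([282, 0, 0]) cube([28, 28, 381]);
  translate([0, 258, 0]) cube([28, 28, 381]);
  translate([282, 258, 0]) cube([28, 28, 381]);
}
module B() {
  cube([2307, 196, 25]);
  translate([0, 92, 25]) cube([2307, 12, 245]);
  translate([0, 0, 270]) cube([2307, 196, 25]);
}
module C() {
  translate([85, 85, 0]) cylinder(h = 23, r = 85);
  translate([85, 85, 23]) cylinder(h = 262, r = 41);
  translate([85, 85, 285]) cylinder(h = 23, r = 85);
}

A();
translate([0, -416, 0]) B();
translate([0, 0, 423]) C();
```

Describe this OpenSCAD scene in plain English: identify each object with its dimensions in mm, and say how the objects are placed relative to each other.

A is a simple wooden stool: a rectangular seat 310 mm (x) by 286 mm (y), 42 mm thick, top face at z = 423 mm, on four square legs, each 28×28 mm in cross-section. The legs rest on z = 0, each flush with a corner of the seat.

B is an I-beam lying along x, 2307 mm long. Overall section height 295 mm. Two flanges 196 mm wide (y) and 25 mm thick, one on the floor and one at the top; a web 12 mm thick runs between them, centred on the flange width.

C is a spool: two coaxial disc flanges of radius 85 mm and thickness 23 mm, joined by a core cylinder of radius 41 mm and height 262 mm. The lower flange rests on z = 0 and the three cylinders share a vertical axis.

The I-beam is on the floor beside the stool on its −y side. The spool is on top of the stool.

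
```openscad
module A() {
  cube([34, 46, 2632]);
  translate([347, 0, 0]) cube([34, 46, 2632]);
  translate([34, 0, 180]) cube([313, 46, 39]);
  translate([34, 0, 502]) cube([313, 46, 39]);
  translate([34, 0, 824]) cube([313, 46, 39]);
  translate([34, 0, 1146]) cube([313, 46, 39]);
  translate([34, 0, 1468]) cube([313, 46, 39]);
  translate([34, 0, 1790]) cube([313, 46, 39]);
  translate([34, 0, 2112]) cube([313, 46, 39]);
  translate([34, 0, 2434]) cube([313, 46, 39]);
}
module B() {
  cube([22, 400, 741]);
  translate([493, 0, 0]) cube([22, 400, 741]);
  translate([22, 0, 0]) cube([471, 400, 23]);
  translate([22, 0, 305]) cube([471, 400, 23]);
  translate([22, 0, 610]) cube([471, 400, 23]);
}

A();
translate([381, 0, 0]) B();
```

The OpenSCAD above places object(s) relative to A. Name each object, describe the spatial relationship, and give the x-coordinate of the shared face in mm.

The ladder's +x face and the bookshelf's −x face are both at x = 381 mm.

A is a ladder. B is a bookshelf. The bookshelf is against the ladder's +x side, with their −y faces flush. The x-coordinate of the shared face is 381 mm.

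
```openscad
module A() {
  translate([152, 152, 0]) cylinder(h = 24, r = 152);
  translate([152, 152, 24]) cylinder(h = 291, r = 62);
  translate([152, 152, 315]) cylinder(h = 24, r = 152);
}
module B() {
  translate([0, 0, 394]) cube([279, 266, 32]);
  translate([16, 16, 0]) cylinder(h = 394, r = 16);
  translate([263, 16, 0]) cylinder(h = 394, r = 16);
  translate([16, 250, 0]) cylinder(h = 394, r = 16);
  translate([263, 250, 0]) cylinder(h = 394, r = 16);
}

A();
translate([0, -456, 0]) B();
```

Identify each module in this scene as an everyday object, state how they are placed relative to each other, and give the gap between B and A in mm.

A is a spool. B is a stool. The stool is on the floor beside the spool on its −y side. The gap between the stool and the spool is 190 mm.

The stool's nearest face is 190 mm from the spool's −y face.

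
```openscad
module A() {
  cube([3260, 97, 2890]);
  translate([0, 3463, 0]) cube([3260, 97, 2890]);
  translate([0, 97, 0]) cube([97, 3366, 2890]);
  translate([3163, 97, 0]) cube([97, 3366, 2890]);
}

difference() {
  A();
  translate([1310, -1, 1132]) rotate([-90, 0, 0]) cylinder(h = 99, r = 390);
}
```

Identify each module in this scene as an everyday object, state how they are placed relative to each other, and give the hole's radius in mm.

A is a house frame. The house frame has a circular hole through its front wall. The hole's radius is 390 mm.

The subtracted cylinder has r = 390 mm.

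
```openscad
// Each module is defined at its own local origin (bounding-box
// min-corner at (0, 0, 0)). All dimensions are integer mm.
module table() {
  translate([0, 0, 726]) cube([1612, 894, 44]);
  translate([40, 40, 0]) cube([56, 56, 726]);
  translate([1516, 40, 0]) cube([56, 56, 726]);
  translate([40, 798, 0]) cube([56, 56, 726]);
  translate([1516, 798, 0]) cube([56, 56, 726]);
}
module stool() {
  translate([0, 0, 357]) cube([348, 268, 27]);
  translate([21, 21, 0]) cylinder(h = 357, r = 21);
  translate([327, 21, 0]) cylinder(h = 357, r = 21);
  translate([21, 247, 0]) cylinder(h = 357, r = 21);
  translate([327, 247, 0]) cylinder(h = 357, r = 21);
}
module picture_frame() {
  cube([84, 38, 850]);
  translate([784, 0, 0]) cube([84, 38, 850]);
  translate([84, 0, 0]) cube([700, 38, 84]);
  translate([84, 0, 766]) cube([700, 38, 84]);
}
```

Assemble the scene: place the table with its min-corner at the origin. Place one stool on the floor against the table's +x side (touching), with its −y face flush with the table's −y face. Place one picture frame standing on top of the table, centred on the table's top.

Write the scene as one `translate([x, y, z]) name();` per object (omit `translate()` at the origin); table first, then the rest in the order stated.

table();
translate([1612, 0, 0]) stool();
translate([372, 428, 770]) picture_frame();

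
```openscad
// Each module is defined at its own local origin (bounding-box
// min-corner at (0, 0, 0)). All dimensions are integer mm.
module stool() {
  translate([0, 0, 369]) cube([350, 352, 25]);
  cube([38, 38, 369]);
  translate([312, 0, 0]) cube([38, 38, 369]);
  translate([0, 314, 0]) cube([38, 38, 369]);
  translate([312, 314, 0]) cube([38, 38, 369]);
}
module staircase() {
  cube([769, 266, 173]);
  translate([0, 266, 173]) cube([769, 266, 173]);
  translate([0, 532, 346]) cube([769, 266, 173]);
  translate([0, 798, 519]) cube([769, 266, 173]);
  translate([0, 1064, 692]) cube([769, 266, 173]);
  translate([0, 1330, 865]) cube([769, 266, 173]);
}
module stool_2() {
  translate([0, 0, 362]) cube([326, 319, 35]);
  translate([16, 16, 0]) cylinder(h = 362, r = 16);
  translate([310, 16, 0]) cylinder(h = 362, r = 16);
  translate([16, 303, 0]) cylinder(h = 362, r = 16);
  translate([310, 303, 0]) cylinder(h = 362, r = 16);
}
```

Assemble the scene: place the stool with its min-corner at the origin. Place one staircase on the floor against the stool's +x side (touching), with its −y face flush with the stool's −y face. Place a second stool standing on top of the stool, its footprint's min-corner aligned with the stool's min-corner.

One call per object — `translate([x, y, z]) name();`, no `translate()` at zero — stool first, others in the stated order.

stool();
translate([350, 0, 0]) staircase();
translate([0, 0, 394]) stool_2();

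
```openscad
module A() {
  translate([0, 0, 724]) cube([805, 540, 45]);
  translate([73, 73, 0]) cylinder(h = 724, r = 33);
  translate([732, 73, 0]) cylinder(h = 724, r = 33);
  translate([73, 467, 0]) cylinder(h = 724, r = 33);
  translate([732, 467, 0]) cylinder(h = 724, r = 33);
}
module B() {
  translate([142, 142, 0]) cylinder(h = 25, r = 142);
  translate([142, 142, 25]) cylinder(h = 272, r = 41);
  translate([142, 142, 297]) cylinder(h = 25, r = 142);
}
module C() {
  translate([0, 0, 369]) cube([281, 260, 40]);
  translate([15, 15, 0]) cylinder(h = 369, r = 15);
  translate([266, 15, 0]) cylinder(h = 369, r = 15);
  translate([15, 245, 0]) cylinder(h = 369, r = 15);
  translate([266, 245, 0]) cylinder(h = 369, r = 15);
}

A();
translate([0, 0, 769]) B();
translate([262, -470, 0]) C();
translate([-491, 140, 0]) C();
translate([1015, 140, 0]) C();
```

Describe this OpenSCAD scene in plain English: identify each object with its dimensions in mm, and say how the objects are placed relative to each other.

A is a table with a 805×540 mm rectangular top, 45 mm thick, top surface at z = 769 mm, supported by four round legs of 66 mm diameter, each leg's bounding box inset 40 mm from the nearest pair of top edges, running from the floor.

B is a spool: two coaxial disc flanges of radius 142 mm and thickness 25 mm, joined by a core cylinder of radius 41 mm and height 272 mm. The lower flange rests on z = 0 and the three cylinders share a vertical axis.

C is a four-legged stool. The seat is a 281×260×40 mm slab whose top surface is at z = 409 mm; four round legs, each 30 mm in diameter, run from the floor (z = 0) to the underside of the seat, each leg's axis is inset half a diameter from the nearest pair of seat edges (so the leg's bounding box is flush with the corner).

The spool is on top of the table. Three stools sit around the table at the −y, −x, +x sides.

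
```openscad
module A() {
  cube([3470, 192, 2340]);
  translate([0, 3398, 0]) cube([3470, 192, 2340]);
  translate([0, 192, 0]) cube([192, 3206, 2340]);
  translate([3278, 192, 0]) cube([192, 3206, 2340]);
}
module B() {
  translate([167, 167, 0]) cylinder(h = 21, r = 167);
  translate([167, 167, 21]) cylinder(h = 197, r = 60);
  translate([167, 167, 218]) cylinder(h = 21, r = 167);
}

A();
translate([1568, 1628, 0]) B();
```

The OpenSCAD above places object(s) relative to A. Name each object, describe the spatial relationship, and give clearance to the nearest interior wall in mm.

Clearances: x = 1376, y = 1436; minimum 1376 mm.

A is a house frame. B is a spool. The spool sits inside the house frame, centred. The clearance to the nearest interior wall is 1376 mm.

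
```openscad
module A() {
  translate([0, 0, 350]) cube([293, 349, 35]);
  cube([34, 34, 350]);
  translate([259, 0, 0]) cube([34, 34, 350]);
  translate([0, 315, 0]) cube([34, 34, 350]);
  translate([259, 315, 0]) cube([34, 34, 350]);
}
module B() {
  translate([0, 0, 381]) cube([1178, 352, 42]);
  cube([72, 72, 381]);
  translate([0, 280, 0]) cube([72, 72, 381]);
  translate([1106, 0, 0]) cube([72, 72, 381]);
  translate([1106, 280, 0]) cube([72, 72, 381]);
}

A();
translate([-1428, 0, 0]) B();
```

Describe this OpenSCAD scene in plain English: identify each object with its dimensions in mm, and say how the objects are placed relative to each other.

A is a simple wooden stool: a rectangular seat 293 mm (x) by 349 mm (y), 35 mm thick, top face at z = 385 mm, on four square legs, each 34×34 mm in cross-section. The legs rest on z = 0, each flush with a corner of the seat.

B is a long wooden bench with a 1178 mm (x) × 352 mm (y) seat, 42 mm thick, its top surface 423 mm above the floor. Four 72 mm square legs at the seat corners, flush with the edges, run from z = 0 to the seat underside.

The bench is on the floor beside the stool on its −x side.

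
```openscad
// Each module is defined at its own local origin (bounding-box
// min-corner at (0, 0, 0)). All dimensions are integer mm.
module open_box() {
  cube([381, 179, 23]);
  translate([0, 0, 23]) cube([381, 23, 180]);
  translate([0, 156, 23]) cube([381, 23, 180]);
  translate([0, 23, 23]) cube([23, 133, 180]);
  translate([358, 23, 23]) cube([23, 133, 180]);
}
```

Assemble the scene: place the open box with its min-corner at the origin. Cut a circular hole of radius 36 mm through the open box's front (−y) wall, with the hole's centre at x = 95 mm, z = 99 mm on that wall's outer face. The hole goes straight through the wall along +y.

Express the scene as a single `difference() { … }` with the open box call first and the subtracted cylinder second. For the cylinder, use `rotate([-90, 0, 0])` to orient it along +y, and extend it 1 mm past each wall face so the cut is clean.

difference() {
  open_box();
  translate([95, -1, 99]) rotate([-90, 0, 0]) cylinder(h = 25, r = 36);
}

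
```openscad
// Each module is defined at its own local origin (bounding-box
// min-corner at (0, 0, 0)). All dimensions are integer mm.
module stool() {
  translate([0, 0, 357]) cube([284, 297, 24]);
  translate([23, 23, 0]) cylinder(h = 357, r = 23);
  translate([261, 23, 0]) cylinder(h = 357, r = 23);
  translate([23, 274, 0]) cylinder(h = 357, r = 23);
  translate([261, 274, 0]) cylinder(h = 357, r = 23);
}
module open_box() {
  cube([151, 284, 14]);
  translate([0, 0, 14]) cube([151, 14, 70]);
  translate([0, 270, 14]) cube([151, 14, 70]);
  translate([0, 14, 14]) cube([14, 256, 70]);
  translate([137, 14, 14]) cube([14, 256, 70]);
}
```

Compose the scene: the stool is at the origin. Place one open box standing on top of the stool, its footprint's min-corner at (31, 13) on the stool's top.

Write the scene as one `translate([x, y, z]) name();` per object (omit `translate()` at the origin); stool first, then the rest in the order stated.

stool();
translate([31, 13, 381]) open_box();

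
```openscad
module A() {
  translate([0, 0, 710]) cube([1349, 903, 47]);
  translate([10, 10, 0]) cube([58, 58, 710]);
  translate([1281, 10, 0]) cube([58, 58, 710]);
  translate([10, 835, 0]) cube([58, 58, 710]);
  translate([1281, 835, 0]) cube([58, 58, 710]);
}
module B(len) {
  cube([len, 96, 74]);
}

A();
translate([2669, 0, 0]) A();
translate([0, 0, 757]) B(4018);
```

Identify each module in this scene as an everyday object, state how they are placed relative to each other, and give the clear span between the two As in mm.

A is a table. B is a beam. A beam spans the tops of two tables. The clear span between the two tables is 1320 mm.

Second table starts at x = 2669; first ends at x = 1349; clear span = 2669 − 1349 = 1320 mm.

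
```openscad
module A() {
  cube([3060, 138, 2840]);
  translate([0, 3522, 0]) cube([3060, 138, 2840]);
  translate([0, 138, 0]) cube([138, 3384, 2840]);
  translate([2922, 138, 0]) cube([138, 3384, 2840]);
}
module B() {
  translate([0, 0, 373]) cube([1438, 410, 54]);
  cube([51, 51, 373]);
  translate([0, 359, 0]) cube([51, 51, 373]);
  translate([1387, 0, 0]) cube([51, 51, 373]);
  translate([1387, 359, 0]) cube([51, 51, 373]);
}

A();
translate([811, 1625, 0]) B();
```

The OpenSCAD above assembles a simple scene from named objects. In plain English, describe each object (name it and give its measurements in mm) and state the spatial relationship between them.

A is a box-shaped house frame (walls only): outside footprint 3060×3660 mm, wall height 2840 mm, wall thickness 138 mm. The two y-facing walls run the full x-width; the two x-facing walls fit between the inner faces of the y-facing walls.

B is a long wooden bench with a 1438 mm (x) × 410 mm (y) seat, 54 mm thick, its top surface 427 mm above the floor. Four 51 mm square legs at the seat corners, flush with the edges, run from z = 0 to the seat underside.

The bench sits inside the house frame, centred.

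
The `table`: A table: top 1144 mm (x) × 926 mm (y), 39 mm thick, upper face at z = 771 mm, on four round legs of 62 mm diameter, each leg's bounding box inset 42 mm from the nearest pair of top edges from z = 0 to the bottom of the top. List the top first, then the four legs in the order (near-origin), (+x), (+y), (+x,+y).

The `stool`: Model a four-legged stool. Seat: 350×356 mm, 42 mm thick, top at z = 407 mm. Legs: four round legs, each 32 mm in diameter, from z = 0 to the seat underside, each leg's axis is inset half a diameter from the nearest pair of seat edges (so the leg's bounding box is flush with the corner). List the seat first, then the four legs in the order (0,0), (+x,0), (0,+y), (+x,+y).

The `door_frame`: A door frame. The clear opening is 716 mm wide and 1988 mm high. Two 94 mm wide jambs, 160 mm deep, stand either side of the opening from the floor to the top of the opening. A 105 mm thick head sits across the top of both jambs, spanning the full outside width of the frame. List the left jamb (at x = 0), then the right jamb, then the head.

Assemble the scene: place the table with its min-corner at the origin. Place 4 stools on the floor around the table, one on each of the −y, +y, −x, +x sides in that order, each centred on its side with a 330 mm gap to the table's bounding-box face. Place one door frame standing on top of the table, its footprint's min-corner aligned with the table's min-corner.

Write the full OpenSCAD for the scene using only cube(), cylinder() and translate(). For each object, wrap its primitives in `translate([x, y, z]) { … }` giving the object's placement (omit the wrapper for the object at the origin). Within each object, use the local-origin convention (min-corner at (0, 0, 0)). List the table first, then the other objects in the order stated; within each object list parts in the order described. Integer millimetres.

translate([0, 0, 732]) cube([1144, 926, 39]);
translate([73, 73, 0]) cylinder(h = 732, r = 31);
translate([1071, 73, 0]) cylinder(h = 732, r = 31);
translate([73, 853, 0]) cylinder(h = 732, r = 31);
translate([1071, 853, 0]) cylinder(h = 732, r = 31);
translate([397, -686, 0]) {
  translate([0, 0, 365]) cube([350, 356, 42]);
  translate([16, 16, 0]) cylinder(h = 365, r = 16);
  translate([334, 16, 0]) cylinder(h = 365, r = 16);
  translate([16, 340, 0]) cylinder(h = 365, r = 16);
  translate([334, 340, 0]) cylinder(h = 365, r = 16);
}
translate([397, 1256, 0]) {
  translate([0, 0, 365]) cube([350, 356, 42]);
  translate([16, 16, 0]) cylinder(h = 365, r = 16);
  translate([334, 16, 0]) cylinder(h = 365, r = 16);
  translate([16, 340, 0]) cylinder(h = 365, r = 16);
  translate([334, 340, 0]) cylinder(h = 365, r = 16);
}
translate([-680, 285, 0]) {
  translate([0, 0, 365]) cube([350, 356, 42]);
  translate([16, 16, 0]) cylinder(h = 365, r = 16);
  translate([334, 16, 0]) cylinder(h = 365, r = 16);
  translate([16, 340, 0]) cylinder(h = 365, r = 16);
  translate([334, 340, 0]) cylinder(h = 365, r = 16);
}
translate([1474, 285, 0]) {
  translate([0, 0, 365]) cube([350, 356, 42]);
  translate([16, 16, 0]) cylinder(h = 365, r = 16);
  translate([334, 16, 0]) cylinder(h = 365, r = 16);
  translate([16, 340, 0]) cylinder(h = 365, r = 16);
  translate([334, 340, 0]) cylinder(h = 365, r = 16);
}
translate([0, 0, 771]) {
  cube([94, 160, 1988]);
  translate([810, 0, 0]) cube([94, 160, 1988]);
  translate([0, 0, 1988]) cube([904, 160, 105]);
}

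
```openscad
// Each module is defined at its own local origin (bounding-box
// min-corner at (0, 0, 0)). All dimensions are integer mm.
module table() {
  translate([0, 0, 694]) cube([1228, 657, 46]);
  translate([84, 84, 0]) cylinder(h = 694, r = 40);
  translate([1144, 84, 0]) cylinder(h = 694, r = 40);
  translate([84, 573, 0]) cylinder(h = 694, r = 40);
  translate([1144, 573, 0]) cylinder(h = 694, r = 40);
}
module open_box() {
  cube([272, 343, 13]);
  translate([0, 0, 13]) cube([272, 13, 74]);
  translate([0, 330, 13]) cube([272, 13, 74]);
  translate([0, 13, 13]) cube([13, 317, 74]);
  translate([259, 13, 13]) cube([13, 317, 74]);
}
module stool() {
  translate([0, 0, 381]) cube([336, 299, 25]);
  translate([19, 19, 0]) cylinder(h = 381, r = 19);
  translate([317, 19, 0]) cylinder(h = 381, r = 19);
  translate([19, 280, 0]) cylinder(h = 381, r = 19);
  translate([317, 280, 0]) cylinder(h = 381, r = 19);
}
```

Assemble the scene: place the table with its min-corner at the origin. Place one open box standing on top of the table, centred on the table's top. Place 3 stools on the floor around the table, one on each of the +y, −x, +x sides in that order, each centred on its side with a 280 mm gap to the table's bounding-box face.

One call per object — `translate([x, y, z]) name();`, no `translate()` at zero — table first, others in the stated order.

table();
translate([478, 157, 740]) open_box();
translate([446, 937, 0]) stool();
translate([-616, 179, 0]) stool();
translate([1508, 179, 0]) stool();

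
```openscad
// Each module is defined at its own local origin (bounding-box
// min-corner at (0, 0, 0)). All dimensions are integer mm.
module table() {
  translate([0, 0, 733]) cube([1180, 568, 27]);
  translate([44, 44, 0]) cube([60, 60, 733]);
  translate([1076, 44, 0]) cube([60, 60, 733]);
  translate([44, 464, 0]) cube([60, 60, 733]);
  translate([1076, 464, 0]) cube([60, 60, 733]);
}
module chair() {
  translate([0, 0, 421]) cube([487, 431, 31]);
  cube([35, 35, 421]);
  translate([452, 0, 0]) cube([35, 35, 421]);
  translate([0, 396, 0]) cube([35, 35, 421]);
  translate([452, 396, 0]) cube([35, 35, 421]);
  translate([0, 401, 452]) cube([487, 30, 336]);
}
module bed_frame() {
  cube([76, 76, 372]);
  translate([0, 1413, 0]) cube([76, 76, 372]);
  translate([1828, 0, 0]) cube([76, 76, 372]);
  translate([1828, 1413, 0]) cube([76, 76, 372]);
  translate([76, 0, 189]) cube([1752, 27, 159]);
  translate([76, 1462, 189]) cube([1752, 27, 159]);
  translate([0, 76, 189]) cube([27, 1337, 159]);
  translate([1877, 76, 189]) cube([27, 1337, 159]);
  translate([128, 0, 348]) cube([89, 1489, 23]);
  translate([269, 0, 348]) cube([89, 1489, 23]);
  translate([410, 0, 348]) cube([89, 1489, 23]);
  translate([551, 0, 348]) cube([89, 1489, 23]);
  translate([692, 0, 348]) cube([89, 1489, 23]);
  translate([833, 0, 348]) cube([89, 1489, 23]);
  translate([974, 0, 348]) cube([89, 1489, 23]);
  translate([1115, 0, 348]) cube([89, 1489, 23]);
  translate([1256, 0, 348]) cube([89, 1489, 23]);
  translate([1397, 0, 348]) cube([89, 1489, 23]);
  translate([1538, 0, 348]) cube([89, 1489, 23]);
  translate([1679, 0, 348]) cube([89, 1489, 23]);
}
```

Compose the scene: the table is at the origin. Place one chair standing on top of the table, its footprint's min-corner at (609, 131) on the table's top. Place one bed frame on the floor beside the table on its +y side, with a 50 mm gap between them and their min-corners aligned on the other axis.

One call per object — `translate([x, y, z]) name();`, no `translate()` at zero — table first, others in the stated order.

table();
translate([609, 131, 760]) chair();
translate([0, 618, 0]) bed_frame();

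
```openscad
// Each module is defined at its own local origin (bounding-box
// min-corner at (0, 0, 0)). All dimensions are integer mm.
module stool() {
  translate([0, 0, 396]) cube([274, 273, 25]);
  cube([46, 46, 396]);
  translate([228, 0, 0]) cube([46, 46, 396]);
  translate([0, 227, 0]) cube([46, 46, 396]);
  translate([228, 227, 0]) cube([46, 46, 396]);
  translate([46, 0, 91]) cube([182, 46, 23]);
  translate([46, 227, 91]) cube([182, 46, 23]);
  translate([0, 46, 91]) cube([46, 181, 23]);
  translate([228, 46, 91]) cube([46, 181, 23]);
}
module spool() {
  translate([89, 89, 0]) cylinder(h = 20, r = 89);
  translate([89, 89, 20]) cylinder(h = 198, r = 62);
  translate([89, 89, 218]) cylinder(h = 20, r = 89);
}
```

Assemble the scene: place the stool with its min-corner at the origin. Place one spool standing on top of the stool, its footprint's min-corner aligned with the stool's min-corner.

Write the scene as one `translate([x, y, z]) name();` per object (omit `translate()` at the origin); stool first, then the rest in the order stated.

stool();
translate([0, 0, 421]) spool();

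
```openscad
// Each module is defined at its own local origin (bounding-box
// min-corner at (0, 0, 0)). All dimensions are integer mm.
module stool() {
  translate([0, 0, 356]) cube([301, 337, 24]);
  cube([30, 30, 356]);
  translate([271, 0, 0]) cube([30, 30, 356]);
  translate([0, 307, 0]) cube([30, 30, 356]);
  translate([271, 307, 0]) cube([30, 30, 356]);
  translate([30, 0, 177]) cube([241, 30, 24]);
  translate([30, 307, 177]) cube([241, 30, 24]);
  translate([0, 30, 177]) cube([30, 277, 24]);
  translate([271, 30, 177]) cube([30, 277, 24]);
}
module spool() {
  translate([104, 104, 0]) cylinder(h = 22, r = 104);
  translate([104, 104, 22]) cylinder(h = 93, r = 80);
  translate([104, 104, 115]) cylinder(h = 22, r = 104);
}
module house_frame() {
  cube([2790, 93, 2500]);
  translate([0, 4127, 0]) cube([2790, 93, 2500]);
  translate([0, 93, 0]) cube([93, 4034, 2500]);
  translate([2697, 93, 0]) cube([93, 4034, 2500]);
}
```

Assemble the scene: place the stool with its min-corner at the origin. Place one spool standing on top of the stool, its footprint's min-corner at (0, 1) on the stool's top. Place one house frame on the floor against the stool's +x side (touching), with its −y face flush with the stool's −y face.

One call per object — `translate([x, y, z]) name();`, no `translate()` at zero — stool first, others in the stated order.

stool();
translate([0, 1, 380]) spool();
translate([301, 0, 0]) house_frame();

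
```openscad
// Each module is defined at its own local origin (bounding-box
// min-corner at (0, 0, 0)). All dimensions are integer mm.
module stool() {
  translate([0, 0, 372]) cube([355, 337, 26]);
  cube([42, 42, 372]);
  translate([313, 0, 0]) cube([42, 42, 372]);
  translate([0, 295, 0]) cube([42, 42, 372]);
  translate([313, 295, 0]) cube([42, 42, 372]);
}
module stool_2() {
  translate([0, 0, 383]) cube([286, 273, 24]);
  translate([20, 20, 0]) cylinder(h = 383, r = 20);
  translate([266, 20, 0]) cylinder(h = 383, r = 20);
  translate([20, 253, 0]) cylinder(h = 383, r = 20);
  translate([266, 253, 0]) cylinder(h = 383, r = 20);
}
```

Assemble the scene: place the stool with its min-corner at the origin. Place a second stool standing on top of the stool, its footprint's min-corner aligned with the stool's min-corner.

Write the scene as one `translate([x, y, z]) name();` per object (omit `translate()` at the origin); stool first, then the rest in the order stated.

stool();
translate([0, 0, 398]) stool_2();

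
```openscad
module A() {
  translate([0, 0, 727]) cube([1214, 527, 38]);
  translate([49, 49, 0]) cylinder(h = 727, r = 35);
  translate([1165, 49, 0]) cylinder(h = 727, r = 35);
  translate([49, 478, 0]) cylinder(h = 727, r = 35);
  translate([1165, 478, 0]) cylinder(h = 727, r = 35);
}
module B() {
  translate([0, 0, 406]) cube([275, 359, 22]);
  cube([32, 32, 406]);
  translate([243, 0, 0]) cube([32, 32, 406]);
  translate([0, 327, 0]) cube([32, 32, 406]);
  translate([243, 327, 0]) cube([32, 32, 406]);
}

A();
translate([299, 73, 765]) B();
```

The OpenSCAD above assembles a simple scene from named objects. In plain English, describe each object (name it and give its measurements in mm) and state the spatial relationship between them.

A is a table with a 1214×527 mm rectangular top, 38 mm thick, top surface at z = 765 mm, supported by four round legs of 70 mm diameter, each leg's bounding box inset 14 mm from the nearest pair of top edges, running from the floor.

B is a four-legged stool. The seat is a 275×359×22 mm slab whose top surface is at z = 428 mm; four square legs, each 32×32 mm in cross-section, run from the floor (z = 0) to the underside of the seat, each flush with a corner of the seat.

The stool is on top of the table.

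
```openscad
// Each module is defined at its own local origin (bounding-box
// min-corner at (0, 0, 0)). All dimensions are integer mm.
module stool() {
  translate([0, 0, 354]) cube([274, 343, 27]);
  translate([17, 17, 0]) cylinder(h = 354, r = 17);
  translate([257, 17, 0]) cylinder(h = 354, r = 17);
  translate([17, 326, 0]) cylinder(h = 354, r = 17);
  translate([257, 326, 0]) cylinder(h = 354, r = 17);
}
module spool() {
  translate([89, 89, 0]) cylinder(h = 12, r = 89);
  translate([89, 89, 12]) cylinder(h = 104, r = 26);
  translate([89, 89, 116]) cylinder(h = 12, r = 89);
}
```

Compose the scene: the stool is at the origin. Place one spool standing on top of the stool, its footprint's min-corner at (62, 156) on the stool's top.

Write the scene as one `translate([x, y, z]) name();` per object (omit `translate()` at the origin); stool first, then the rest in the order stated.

stool();
translate([62, 156, 381]) spool();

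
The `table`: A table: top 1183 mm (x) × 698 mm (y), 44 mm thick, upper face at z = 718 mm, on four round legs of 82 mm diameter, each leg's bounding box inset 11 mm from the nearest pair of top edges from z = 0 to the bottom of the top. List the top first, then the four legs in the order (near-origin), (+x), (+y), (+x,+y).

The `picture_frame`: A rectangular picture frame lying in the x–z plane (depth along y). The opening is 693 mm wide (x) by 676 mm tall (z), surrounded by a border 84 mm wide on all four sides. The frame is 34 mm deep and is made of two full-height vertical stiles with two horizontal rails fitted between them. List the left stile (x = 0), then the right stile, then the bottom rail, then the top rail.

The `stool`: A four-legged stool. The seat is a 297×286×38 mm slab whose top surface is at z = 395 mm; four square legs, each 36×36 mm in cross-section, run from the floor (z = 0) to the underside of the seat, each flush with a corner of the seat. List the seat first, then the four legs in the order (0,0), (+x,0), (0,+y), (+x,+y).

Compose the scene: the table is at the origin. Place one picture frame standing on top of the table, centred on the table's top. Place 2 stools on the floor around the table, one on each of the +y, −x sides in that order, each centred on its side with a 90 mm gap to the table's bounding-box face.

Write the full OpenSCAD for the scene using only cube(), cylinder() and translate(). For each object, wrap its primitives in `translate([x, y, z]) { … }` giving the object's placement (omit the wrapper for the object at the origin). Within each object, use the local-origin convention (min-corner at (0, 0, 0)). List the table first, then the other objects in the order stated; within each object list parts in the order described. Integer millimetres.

translate([0, 0, 674]) cube([1183, 698, 44]);
translate([52, 52, 0]) cylinder(h = 674, r = 41);
translate([1131, 52, 0]) cylinder(h = 674, r = 41);
translate([52, 646, 0]) cylinder(h = 674, r = 41);
translate([1131, 646, 0]) cylinder(h = 674, r = 41);
translate([161, 332, 718]) {
  cube([84, 34, 844]);
  translate([777, 0, 0]) cube([84, 34, 844]);
  translate([84, 0, 0]) cube([693, 34, 84]);
  translate([84, 0, 760]) cube([693, 34, 84]);
}
translate([443, 788, 0]) {
  translate([0, 0, 357]) cube([297, 286, 38]);
  cube([36, 36, 357]);
  translate([261, 0, 0]) cube([36, 36, 357]);
  translate([0, 250, 0]) cube([36, 36, 357]);
  translate([261, 250, 0]) cube([36, 36, 357]);
}
translate([-387, 206, 0]) {
  translate([0, 0, 357]) cube([297, 286, 38]);
  cube([36, 36, 357]);
  translate([261, 0, 0]) cube([36, 36, 357]);
  translate([0, 250, 0]) cube([36, 36, 357]);
  translate([261, 250, 0]) cube([36, 36, 357]);
}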